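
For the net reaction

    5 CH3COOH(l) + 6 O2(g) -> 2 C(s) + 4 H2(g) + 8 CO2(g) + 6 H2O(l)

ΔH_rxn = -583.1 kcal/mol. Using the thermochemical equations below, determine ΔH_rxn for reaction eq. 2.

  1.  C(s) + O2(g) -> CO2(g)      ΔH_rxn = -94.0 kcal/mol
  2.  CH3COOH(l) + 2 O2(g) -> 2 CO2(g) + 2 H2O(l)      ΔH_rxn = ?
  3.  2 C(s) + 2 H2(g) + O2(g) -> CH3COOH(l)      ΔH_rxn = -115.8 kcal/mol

eq. 1 × 2: (2)·(-94.0) = -188.0 kcal/mol
eq. 2 × 3: contributes 3·x
eq. 3 reversed and × 2: (-2)·(-115.8) = +231.6 kcal/mol
-583.1 = (-188.0) + (+231.6) + 3·x
x = (-583.1 − (+43.6)) / (3) = -208.9 kcal/mol

ΔH_rxn = -208.9 kcal/mol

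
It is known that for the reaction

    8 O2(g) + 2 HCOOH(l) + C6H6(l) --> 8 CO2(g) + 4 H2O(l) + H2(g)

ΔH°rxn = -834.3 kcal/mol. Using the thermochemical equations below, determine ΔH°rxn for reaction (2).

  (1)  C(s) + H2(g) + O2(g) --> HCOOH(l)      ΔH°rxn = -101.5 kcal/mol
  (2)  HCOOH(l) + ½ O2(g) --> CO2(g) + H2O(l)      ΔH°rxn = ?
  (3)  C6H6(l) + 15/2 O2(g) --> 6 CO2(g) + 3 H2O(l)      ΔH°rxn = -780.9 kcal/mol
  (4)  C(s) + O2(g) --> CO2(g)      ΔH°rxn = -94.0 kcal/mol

(1) reversed (reverse to put H2(g) on the product side): +101.5 kcal/mol
(2) as written: contributes x
(3) as written (C6H6(l) already on the reactant side): -780.9 kcal/mol
(4) as written: -94.0 kcal/mol
-834.3 = (+101.5) + (-780.9) + (-94.0) + x
x = (-834.3 − (-773.4)) / (1) = -60.9 kcal/mol

ΔH°rxn = -60.9 kcal/mol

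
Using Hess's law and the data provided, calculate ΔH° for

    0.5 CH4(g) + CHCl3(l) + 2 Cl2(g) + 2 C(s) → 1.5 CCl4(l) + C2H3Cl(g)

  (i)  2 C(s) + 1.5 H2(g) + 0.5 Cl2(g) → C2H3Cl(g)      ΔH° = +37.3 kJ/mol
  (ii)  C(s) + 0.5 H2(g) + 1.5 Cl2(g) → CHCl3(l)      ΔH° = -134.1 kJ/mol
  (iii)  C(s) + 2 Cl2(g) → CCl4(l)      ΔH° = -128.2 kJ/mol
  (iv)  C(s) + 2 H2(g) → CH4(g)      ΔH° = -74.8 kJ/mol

ΔH° = 16.5 kJ/mol

(i) as written (C2H3Cl(g) already on the product side): +37.3 kJ/mol
(ii) reversed (reverse to put CHCl3(l) on the reactant side): +134.1 kJ/mol
(iii) × 3/2 (scale by 3/2 for the 3/2 CCl4(l)): (3/2)·(-128.2) = -192.3 kJ/mol
(iv) reversed and × 1/2 (reverse to put CH4(g) on the reactant side; ×1/2 to match 1/2 CH4(g) in the target): (-1/2)·(-74.8) = +37.4 kJ/mol
Combining the equations, ΔH° = (+37.3) + (+134.1) + (-192.3) + (+37.4) = 16.5 kJ/mol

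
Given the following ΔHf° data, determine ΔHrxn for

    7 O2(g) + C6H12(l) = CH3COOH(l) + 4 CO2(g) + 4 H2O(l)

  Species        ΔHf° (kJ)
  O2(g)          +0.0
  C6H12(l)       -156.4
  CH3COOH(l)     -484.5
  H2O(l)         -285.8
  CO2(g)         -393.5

ΔHrxn = -3045.3 kJ

Products: 1·(-484.5) + 4·(-393.5) + 4·(-285.8) = -3201.7
Reactants: 7·(+0.0) + 1·(-156.4) = -156.4
ΔHrxn = (-3201.7) − (-156.4) = -3045.3 kJ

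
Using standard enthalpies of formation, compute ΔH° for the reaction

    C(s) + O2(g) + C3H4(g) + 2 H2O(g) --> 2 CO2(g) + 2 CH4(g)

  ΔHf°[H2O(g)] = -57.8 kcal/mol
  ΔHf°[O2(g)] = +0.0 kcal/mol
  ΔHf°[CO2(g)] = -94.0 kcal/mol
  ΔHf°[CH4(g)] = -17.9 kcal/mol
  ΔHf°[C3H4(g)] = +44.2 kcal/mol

Products: 2·(-94.0) + 2·(-17.9) = -223.8
Reactants: 1·(+0.0) + 1·(+0.0) + 1·(+44.2) + 2·(-57.8) = -71.4
ΔH° = (-223.8) − (-71.4) = -152.4 kcal/mol

ΔH° = -152.4 kcal/mol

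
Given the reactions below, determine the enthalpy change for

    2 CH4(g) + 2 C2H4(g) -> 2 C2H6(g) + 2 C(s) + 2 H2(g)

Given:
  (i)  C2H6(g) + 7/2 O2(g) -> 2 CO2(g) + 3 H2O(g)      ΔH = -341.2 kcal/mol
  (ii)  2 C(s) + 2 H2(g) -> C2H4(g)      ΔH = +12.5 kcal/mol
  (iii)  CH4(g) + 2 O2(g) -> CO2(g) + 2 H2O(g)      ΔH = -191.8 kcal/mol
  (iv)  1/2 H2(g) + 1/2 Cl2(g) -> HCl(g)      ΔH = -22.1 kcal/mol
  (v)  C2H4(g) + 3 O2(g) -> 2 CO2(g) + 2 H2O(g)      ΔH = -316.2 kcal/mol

(i) reversed and × 2: (-2)·(-341.2) = +682.4 kcal/mol
(ii) reversed: -12.5 kcal/mol
(iii) × 2: (2)·(-191.8) = -383.6 kcal/mol
(iv): not needed.
(v) as written: -316.2 kcal/mol
Summing the manipulated equations, ΔH = (-2)·(-341.2) + (-1)·(+12.5) + (2)·(-191.8) + (1)·(-316.2) = -29.9 kcal/mol

ΔH = -29.9 kcal/mol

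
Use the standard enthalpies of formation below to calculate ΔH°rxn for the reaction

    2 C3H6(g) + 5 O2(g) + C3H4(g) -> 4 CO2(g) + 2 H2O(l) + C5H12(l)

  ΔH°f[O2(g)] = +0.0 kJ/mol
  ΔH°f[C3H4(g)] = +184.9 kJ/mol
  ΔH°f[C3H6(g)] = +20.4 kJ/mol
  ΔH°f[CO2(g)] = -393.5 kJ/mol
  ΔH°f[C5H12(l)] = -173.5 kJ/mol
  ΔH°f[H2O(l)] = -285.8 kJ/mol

ΔH°rxn = -2544.8 kJ/mol

ΔH°rxn = Σ nΔHf°(products) − Σ nΔHf°(reactants).
Products: 4·(-393.5) + 2·(-285.8) + 1·(-173.5) = -2319.1
Reactants: 2·(+20.4) + 5·(+0.0) + 1·(+184.9) = +225.7
ΔH°rxn = (-2319.1) − (+225.7) = -2544.8 kJ/mol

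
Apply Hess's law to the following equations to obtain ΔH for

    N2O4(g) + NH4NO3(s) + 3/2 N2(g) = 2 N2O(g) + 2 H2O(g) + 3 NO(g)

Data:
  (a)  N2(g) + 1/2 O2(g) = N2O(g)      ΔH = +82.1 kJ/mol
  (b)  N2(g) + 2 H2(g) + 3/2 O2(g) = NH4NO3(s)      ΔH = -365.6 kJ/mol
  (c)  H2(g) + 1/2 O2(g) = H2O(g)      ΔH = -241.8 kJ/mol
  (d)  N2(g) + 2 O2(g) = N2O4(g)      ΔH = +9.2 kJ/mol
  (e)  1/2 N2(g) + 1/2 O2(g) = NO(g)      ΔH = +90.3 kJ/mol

(a) × 2: (2)·(+82.1) = +164.2 kJ/mol
(b) reversed: +365.6 kJ/mol
(c) × 2: (2)·(-241.8) = -483.6 kJ/mol
(d) reversed: -9.2 kJ/mol
(e) × 3: (3)·(+90.3) = +270.9 kJ/mol
ΔH = (+164.2) + (+365.6) + (-483.6) + (-9.2) + (+270.9) = 307.9 kJ/mol

ΔH = 307.9 kJ/mol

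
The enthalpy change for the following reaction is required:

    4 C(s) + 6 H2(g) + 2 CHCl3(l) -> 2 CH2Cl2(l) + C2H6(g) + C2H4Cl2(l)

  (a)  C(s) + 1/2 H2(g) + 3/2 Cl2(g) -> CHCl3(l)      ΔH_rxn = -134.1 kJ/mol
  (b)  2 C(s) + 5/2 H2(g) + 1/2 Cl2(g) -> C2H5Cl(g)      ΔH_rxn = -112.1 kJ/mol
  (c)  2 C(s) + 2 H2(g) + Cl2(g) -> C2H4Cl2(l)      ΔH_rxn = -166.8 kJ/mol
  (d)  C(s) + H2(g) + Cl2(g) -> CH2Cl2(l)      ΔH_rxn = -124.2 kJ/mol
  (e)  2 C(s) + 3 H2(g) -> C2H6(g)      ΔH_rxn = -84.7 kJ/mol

ΔH_rxn = -231.7 kJ/mol

(a) reversed and × 2 (reverse to put CHCl3(l) on the reactant side; ×2 to match 2 CHCl3(l) in the target): (-2)·(-134.1) = +268.2 kJ/mol
(b): not needed (C2H5Cl(g) appears nowhere else).
(c) as written (C2H4Cl2(l) already on the product side): -166.8 kJ/mol
(d) × 2 (scale by 2 for the 2 CH2Cl2(l)): (2)·(-124.2) = -248.4 kJ/mol
(e) as written (C2H6(g) already on the product side): -84.7 kJ/mol
ΔH_rxn = (-2)·(-134.1) + (1)·(-166.8) + (2)·(-124.2) + (1)·(-84.7) = -231.7 kJ/mol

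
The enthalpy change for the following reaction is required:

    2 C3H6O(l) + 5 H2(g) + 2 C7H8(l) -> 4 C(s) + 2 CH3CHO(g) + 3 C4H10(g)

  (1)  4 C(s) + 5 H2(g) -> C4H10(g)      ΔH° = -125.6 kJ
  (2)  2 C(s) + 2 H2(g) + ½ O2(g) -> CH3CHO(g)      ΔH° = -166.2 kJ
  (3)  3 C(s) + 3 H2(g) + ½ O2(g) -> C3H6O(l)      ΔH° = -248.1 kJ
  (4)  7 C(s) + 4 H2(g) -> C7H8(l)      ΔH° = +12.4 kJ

ΔH° = -237.8 kJ

(1) × 3: (3)·(-125.6) = -376.8 kJ
(2) × 2: (2)·(-166.2) = -332.4 kJ
(3) reversed and × 2: (-2)·(-248.1) = +496.2 kJ
(4) reversed and × 2: (-2)·(+12.4) = -24.8 kJ
ΔH° = (-376.8) + (-332.4) + (+496.2) + (-24.8) = -237.8 kJ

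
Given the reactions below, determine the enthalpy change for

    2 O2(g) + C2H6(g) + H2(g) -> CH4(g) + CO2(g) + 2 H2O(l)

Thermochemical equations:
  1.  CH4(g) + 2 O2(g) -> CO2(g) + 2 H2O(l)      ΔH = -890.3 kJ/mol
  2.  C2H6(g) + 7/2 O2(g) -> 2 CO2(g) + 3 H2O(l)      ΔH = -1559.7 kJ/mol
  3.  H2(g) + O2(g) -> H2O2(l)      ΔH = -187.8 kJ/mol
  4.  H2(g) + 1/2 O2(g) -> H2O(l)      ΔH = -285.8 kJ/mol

eq. 1 reversed: +890.3 kJ/mol
eq. 2 as written: -1559.7 kJ/mol
eq. 3: not needed.
eq. 4 as written: -285.8 kJ/mol
ΔH = (+890.3) + (-1559.7) + (-285.8) = -955.2 kJ/mol

ΔH = -955.2 kJ/mol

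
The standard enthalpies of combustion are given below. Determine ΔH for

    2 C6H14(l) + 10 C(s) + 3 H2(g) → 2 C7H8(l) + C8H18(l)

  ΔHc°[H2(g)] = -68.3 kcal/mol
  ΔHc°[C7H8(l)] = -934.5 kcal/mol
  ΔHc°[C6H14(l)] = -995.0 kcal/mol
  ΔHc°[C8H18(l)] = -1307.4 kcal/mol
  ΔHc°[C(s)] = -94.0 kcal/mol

Using ΔH = Σ nΔHc°(reactants) − Σ nΔHc°(products):
= [2·(-995.0) + 10·(-94.0) + 3·(-68.3)] − [2·(-934.5) + 1·(-1307.4)]
= 41.5 kcal/mol

ΔH = 41.5 kcal/mol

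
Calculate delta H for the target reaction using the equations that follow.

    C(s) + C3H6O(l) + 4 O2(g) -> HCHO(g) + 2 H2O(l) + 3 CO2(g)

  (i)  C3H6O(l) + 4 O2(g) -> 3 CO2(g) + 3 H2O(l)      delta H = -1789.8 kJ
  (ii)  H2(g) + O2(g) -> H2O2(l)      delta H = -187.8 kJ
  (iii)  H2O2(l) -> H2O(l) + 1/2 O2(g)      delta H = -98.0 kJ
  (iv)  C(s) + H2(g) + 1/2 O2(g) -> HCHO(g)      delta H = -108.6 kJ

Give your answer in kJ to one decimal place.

(i) as written: -1789.8 kJ
(ii) reversed: +187.8 kJ
(iii) reversed: +98.0 kJ
(iv) as written: -108.6 kJ
delta H = (-1789.8) + (+187.8) + (+98.0) + (-108.6) = -1612.6 kJ

delta H = -1612.6 kJ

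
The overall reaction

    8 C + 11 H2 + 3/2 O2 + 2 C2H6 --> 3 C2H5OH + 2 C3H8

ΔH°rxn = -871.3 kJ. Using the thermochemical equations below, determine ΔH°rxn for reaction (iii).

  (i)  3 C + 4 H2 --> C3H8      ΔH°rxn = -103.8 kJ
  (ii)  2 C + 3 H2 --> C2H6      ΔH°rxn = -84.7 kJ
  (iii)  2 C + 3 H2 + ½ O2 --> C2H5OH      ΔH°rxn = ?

(i) × 2 (×2 to match 2 C3H8 in the target): (2)·(-103.8) = -207.6 kJ
(ii) reversed and × 2 (C2H6 must end up as a reactant; scale by 2 for the 2 C2H6): (-2)·(-84.7) = +169.4 kJ
(iii) × 3 (×3 to match 3 C2H5OH in the target): contributes 3·x
-871.3 = (-207.6) + (+169.4) + 3·x
x = (-871.3 − (-38.2)) / (3) = -277.7 kJ

ΔH°rxn = -277.7 kJ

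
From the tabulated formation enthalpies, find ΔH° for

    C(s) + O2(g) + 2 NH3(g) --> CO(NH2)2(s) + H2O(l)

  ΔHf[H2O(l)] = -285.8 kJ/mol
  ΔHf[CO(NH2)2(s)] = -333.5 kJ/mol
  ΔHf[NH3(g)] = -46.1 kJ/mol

ΔH°rxn = Σ nΔHf°(products) − Σ nΔHf°(reactants).
Products: 1·(-333.5) + 1·(-285.8) = -619.3
Reactants: 1·(+0.0) + 1·(+0.0) + 2·(-46.1) = -92.2
ΔH° = (-619.3) − (-92.2) = -527.1 kJ/mol

ΔH° = -527.1 kJ/mol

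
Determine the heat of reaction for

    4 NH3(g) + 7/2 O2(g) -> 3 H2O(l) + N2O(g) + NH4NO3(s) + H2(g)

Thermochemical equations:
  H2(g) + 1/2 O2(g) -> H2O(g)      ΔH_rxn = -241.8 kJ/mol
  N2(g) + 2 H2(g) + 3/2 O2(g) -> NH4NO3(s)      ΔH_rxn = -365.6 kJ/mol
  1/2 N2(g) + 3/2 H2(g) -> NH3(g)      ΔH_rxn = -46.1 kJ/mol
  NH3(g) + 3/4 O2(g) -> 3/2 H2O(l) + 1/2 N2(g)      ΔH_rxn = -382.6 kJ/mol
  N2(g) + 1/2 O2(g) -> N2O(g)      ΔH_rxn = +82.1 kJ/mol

ΔH_rxn = -956.5 kJ/mol

equation 1: not needed.
equation 2 as written: -365.6 kJ/mol
equation 3 reversed and × 2: (-2)·(-46.1) = +92.2 kJ/mol
equation 4 × 2: (2)·(-382.6) = -765.2 kJ/mol
equation 5 as written: +82.1 kJ/mol
Combining the equations, ΔH_rxn = (1)·(-365.6) + (-2)·(-46.1) + (2)·(-382.6) + (1)·(+82.1) = -956.5 kJ/mol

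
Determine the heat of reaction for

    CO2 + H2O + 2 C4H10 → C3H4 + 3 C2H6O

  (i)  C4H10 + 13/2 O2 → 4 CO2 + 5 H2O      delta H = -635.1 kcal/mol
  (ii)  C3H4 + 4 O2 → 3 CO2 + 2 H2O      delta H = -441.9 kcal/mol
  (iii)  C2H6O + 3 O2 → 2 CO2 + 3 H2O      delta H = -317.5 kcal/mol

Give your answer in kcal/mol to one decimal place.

(i) × 2 (scale by 2 for the 2 C4H10): (2)·(-635.1) = -1270.2 kcal/mol
(ii) reversed (reverse to put C3H4 on the product side): +441.9 kcal/mol
(iii) reversed and × 3 (reverse to put C2H6O on the product side; ×3 to match 3 C2H6O in the target): (-3)·(-317.5) = +952.5 kcal/mol
delta H = (-1270.2) + (+441.9) + (+952.5) = 124.2 kcal/mol

delta H = 124.2 kcal/mol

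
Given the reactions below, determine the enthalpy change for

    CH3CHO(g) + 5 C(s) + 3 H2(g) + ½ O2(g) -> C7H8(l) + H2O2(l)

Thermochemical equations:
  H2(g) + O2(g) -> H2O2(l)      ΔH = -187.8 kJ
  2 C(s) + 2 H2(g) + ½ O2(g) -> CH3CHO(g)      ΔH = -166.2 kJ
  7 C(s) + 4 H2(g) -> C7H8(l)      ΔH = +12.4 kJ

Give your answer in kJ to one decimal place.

ΔH = -9.2 kJ

equation 1 as written (H2O2(l) already on the product side): -187.8 kJ
equation 2 reversed (reverse to put CH3CHO(g) on the reactant side): +166.2 kJ
equation 3 as written (C7H8(l) already on the product side): +12.4 kJ
ΔH = (-187.8) + (+166.2) + (+12.4) = -9.2 kJ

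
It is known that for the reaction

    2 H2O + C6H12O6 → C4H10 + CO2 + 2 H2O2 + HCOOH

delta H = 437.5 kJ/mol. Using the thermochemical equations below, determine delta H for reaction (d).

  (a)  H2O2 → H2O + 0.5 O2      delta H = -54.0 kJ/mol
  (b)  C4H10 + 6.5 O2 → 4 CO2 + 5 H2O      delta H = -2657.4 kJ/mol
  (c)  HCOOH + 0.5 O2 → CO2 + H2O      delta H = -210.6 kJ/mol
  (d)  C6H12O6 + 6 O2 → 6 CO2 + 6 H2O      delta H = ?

(a) reversed and × 2 (H2O2 must end up as a product; ×2 to match 2 H2O2 in the target): (-2)·(-54.0) = +108.0 kJ/mol
(b) reversed (reverse to put C4H10 on the product side): +2657.4 kJ/mol
(c) reversed (HCOOH must end up as a product): +210.6 kJ/mol
(d) as written (C6H12O6 already on the reactant side): contributes x
+437.5 = (+108.0) + (+2657.4) + (+210.6) + x
x = (+437.5 − (+2976.0)) / (1) = -2538.5 kJ/mol

delta H = -2538.5 kJ/mol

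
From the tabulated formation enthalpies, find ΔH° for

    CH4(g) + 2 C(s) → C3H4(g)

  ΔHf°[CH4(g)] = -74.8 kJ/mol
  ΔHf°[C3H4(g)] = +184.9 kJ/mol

ΔH° = 259.7 kJ/mol

Products: 1·(+184.9) = +184.9
Reactants: 1·(-74.8) + 2·(+0.0) = -74.8
ΔH° = (+184.9) − (-74.8) = 259.7 kJ/mol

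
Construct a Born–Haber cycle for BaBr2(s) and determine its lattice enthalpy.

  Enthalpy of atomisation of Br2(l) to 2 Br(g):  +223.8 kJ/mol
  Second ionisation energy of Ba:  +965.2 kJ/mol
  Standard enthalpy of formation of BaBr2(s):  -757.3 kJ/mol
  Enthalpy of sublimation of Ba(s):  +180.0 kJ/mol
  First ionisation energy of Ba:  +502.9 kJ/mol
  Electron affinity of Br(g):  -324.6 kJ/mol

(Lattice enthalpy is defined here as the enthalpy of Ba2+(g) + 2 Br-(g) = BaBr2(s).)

ΔHf° = 1·ΔHsub + 1·(ΣIE) + 1·D(Br2) + 2·EA + U
-757.3 = 1·(+180.0) + 1·(+1468.1) + 1·(+223.8) + 2·(-324.6) + U
U = -757.3 − (+1222.7) = -1980.0 kJ/mol

U = -1980.0 kJ/mol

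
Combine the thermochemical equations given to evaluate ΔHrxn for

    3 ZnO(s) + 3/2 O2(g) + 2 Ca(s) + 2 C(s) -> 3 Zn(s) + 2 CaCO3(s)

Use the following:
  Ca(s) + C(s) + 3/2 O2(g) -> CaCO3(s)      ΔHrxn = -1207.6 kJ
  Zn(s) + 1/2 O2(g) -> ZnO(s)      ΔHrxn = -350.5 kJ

equation 1 × 2 (×2 to match 2 CaCO3(s) in the target): (2)·(-1207.6) = -2415.2 kJ
equation 2 reversed and × 3 (reverse to put ZnO(s) on the reactant side; ×3 to match 3 ZnO(s) in the target): (-3)·(-350.5) = +1051.5 kJ
Since enthalpy is a state function, ΔHrxn = (2)·(-1207.6) + (-3)·(-350.5) = -1363.7 kJ

ΔHrxn = -1363.7 kJ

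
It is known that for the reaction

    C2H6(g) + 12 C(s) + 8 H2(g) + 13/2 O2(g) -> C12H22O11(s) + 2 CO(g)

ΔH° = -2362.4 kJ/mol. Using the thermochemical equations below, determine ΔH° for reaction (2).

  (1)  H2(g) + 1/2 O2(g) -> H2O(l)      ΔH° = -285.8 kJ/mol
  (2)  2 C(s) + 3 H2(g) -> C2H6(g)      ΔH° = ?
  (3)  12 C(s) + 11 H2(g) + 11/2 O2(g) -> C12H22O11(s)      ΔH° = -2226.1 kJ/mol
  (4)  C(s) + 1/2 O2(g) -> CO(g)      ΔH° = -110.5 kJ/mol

(1): not needed (H2O(l) appears nowhere else).
(2) reversed (reverse to put C2H6(g) on the reactant side): contributes −x
(3) as written (C12H22O11(s) already on the product side): -2226.1 kJ/mol
(4) × 2 (scale by 2 for the 2 CO(g)): (2)·(-110.5) = -221.0 kJ/mol
-2362.4 = (-2226.1) + (-221.0) − x
x = (-2362.4 − (-2447.1)) / (-1) = -84.7 kJ/mol

ΔH° = -84.7 kJ/mol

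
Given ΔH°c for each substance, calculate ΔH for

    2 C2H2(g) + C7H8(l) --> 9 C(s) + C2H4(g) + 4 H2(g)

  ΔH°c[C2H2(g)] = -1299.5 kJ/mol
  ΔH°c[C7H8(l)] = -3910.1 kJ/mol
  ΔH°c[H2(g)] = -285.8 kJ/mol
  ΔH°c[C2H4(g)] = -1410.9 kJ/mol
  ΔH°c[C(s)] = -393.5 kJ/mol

Using ΔH = Σ nΔHc°(reactants) − Σ nΔHc°(products):
= [2·(-1299.5) + 1·(-3910.1)] − [9·(-393.5) + 1·(-1410.9) + 4·(-285.8)]
= -413.5 kJ/mol

ΔH = -413.5 kJ/mol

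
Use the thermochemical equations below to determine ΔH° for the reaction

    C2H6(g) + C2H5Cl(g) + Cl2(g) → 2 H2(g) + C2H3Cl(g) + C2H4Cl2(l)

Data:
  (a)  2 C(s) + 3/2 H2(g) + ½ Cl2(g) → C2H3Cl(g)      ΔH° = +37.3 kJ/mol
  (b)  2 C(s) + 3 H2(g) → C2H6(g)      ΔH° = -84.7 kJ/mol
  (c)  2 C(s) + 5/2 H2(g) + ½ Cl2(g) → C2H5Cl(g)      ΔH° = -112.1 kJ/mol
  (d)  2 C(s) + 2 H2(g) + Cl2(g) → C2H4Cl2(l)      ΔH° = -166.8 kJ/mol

(a) as written (C2H3Cl(g) already on the product side): +37.3 kJ/mol
(b) reversed (C2H6(g) must end up as a reactant): +84.7 kJ/mol
(c) reversed (reverse to put C2H5Cl(g) on the reactant side): +112.1 kJ/mol
(d) as written (C2H4Cl2(l) already on the product side): -166.8 kJ/mol
ΔH° = (+37.3) + (+84.7) + (+112.1) + (-166.8) = 67.3 kJ/mol

ΔH° = 67.3 kJ/mol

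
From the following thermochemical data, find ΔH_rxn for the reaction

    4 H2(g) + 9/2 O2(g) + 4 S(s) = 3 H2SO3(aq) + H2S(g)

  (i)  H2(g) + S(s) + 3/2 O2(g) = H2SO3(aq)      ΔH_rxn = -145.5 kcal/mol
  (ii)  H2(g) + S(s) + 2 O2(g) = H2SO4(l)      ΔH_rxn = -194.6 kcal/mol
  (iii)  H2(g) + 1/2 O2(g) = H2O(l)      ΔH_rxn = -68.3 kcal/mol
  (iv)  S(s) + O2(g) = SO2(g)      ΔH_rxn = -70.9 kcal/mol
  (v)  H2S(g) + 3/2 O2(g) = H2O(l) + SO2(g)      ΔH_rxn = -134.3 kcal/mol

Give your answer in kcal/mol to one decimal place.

(i) × 3 (scale by 3 for the 3 H2SO3(aq)): (3)·(-145.5) = -436.5 kcal/mol
(ii): not needed (H2SO4(l) appears nowhere else).
(iii) as written: -68.3 kcal/mol
(iv) as written: -70.9 kcal/mol
(v) reversed (H2S(g) must end up as a product): +134.3 kcal/mol
By Hess's law, ΔH_rxn = (-436.5) + (-68.3) + (-70.9) + (+134.3) = -441.4 kcal/mol

ΔH_rxn = -441.4 kcal/mol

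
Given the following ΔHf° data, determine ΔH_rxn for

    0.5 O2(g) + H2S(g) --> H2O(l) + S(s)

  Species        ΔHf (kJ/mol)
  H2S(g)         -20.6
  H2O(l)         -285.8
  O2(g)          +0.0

ΔH_rxn = -265.2 kJ/mol

ΔH°rxn = Σ nΔHf°(products) − Σ nΔHf°(reactants).
Products: 1·(-285.8) + 1·(+0.0) = -285.8
Reactants: 1/2·(+0.0) + 1·(-20.6) = -20.6
ΔH_rxn = (-285.8) − (-20.6) = -265.2 kJ/mol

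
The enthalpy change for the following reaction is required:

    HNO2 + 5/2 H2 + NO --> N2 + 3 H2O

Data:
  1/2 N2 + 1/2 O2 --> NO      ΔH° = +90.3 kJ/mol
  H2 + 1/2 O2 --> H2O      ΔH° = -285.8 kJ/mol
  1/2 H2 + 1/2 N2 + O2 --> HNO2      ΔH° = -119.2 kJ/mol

equation 1 reversed (reverse to put NO on the reactant side): -90.3 kJ/mol
equation 2 × 3 (scale by 3 for the 3 H2O): (3)·(-285.8) = -857.4 kJ/mol
equation 3 reversed (HNO2 must end up as a reactant): +119.2 kJ/mol
ΔH° = (-90.3) + (-857.4) + (+119.2) = -828.5 kJ/mol

ΔH° = -828.5 kJ/mol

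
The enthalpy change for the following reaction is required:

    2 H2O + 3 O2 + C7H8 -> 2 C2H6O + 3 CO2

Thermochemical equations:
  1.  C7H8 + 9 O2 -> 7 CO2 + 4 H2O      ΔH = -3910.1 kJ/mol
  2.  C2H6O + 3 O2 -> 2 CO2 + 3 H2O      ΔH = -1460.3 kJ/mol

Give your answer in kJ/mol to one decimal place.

eq. 1 as written: -3910.1 kJ/mol
eq. 2 reversed and × 2: (-2)·(-1460.3) = +2920.6 kJ/mol
Combining the equations, ΔH = (-3910.1) + (+2920.6) = -989.5 kJ/mol

ΔH = -989.5 kJ/mol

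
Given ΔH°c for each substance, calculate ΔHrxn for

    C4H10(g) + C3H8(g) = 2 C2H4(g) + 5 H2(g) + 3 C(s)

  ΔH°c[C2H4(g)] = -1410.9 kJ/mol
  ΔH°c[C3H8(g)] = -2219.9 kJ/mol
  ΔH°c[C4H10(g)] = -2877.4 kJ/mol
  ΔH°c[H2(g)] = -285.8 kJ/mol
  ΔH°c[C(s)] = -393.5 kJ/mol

With combustion enthalpies, reactants minus products:
= [1·(-2877.4) + 1·(-2219.9)] − [2·(-1410.9) + 5·(-285.8) + 3·(-393.5)]
= 334.0 kJ/mol

ΔHrxn = 334.0 kJ/mol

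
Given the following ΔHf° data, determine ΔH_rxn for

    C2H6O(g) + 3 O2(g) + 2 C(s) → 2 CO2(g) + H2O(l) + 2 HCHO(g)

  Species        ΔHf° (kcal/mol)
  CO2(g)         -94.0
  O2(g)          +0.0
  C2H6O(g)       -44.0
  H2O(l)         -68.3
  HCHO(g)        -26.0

Products: 2·(-94.0) + 1·(-68.3) + 2·(-26.0) = -308.3
Reactants: 1·(-44.0) + 3·(+0.0) + 2·(+0.0) = -44.0
ΔH_rxn = (-308.3) − (-44.0) = -264.3 kcal/mol

ΔH_rxn = -264.3 kcal/mol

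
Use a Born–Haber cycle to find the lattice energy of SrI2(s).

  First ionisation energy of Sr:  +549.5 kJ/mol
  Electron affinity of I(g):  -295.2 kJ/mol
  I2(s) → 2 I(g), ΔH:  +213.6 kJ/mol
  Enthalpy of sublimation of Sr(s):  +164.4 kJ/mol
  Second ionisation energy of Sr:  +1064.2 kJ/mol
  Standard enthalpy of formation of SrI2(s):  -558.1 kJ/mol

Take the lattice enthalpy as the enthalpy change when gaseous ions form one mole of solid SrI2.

ΔHf° = 1·ΔHsub + 1·(ΣIE) + 1·D(I2) + 2·EA + U
-558.1 = 1·(+164.4) + 1·(+1613.7) + 1·(+213.6) + 2·(-295.2) + U
U = -558.1 − (+1401.3) = -1959.4 kJ/mol

U = -1959.4 kJ/mol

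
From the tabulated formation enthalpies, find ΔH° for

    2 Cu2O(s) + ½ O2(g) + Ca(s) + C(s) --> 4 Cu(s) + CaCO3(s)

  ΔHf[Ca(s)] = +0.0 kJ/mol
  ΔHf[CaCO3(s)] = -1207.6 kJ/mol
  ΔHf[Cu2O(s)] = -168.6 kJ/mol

ΔH° = -870.4 kJ/mol

Products: 4·(+0.0) + 1·(-1207.6) = -1207.6
Reactants: 2·(-168.6) + 1/2·(+0.0) + 1·(+0.0) + 1·(+0.0) = -337.2
ΔH° = (-1207.6) − (-337.2) = -870.4 kJ/mol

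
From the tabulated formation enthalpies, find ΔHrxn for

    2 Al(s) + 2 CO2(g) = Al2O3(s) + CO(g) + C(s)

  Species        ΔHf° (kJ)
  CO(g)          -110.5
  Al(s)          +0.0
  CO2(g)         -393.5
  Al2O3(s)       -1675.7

Products: 1·(-1675.7) + 1·(-110.5) + 1·(+0.0) = -1786.2
Reactants: 2·(+0.0) + 2·(-393.5) = -787.0
ΔHrxn = (-1786.2) − (-787.0) = -999.2 kJ

ΔHrxn = -999.2 kJ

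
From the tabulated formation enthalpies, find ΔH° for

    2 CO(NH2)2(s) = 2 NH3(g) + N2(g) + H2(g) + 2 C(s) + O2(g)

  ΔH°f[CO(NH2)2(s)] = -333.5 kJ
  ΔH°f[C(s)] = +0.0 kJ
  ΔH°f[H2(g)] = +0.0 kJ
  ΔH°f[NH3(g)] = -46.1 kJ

Products: 2·(-46.1) + 1·(+0.0) + 1·(+0.0) + 2·(+0.0) + 1·(+0.0) = -92.2
Reactants: 2·(-333.5) = -667.0
ΔH° = (-92.2) − (-667.0) = 574.8 kJ

ΔH° = 574.8 kJ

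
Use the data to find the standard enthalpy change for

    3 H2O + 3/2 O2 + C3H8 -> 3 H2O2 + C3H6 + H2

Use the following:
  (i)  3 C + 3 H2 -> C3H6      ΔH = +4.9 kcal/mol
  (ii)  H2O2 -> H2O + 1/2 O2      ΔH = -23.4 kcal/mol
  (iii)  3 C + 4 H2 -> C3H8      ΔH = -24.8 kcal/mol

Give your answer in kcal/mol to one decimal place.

ΔH = 99.9 kcal/mol

(i) as written: +4.9 kcal/mol
(ii) reversed and × 3: (-3)·(-23.4) = +70.2 kcal/mol
(iii) reversed: +24.8 kcal/mol
ΔH = (+4.9) + (+70.2) + (+24.8) = 99.9 kcal/mol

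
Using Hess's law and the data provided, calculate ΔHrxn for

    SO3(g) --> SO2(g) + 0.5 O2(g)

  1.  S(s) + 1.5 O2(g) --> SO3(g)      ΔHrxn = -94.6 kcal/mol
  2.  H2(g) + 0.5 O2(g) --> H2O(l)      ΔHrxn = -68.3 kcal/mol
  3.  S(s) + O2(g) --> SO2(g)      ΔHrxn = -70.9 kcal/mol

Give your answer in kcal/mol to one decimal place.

ΔHrxn = 23.7 kcal/mol

eq. 1 reversed (reverse to put SO3(g) on the reactant side): +94.6 kcal/mol
eq. 2: not needed (H2(g) appears nowhere else).
eq. 3 as written (SO2(g) already on the product side): -70.9 kcal/mol
Combining the equations, ΔHrxn = (-1)·(-94.6) + (1)·(-70.9) = 23.7 kcal/mol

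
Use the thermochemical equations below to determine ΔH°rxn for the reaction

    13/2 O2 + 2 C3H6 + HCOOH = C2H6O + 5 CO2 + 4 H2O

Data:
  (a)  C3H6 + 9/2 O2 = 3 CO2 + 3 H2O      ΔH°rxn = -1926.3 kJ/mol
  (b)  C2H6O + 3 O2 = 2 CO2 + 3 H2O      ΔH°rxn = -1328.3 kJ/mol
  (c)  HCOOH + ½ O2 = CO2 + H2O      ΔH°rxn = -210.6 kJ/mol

(a) × 2 (scale by 2 for the 2 C3H6): (2)·(-1926.3) = -3852.6 kJ/mol
(b) reversed (reverse to put C2H6O on the product side): +1328.3 kJ/mol
(c) as written (HCOOH already on the reactant side): -210.6 kJ/mol
By Hess's law, ΔH°rxn = (-3852.6) + (+1328.3) + (-210.6) = -2734.9 kJ/mol

ΔH°rxn = -2734.9 kJ/mol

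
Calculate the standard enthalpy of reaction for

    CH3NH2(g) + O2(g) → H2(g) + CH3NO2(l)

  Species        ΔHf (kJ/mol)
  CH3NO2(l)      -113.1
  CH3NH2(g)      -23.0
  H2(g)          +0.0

ΔH°rxn = Σ nΔHf°(products) − Σ nΔHf°(reactants).
Products: 1·(+0.0) + 1·(-113.1) = -113.1
Reactants: 1·(-23.0) + 1·(+0.0) = -23.0
ΔH°rxn = (-113.1) − (-23.0) = -90.1 kJ/mol

ΔH°rxn = -90.1 kJ/mol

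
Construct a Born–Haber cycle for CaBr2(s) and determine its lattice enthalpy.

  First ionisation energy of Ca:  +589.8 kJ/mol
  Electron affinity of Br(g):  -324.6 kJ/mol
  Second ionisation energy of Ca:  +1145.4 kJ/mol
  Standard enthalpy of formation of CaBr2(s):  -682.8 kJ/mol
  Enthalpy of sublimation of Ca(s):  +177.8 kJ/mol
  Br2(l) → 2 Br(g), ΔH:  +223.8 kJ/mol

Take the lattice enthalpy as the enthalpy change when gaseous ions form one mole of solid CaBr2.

ΔHf° = 1·ΔHsub + 1·(ΣIE) + 1·D(Br2) + 2·EA + U
-682.8 = 1·(+177.8) + 1·(+1735.2) + 1·(+223.8) + 2·(-324.6) + U
U = -682.8 − (+1487.6) = -2170.4 kJ/mol

U = -2170.4 kJ/mol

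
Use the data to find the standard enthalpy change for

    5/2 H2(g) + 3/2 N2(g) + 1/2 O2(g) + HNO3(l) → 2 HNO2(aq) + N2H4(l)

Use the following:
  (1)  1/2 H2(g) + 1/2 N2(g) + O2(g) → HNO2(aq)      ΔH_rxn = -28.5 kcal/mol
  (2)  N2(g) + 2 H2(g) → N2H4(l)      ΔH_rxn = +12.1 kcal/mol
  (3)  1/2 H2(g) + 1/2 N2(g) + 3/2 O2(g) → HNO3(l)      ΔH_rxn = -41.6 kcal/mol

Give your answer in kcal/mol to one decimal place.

(1) × 2: (2)·(-28.5) = -57.0 kcal/mol
(2) as written: +12.1 kcal/mol
(3) reversed: +41.6 kcal/mol
Summing the manipulated equations, ΔH_rxn = (-57.0) + (+12.1) + (+41.6) = -3.3 kcal/mol

ΔH_rxn = -3.3 kcal/mol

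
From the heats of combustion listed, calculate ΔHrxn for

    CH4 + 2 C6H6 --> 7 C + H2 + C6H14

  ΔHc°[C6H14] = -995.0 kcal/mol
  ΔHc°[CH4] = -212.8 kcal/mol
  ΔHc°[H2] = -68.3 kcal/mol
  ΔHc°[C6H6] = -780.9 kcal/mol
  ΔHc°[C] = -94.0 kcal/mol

ΔHrxn = -53.3 kcal/mol

With combustion enthalpies, reactants minus products:
= [1·(-212.8) + 2·(-780.9)] − [7·(-94.0) + 1·(-68.3) + 1·(-995.0)]
= -53.3 kcal/mol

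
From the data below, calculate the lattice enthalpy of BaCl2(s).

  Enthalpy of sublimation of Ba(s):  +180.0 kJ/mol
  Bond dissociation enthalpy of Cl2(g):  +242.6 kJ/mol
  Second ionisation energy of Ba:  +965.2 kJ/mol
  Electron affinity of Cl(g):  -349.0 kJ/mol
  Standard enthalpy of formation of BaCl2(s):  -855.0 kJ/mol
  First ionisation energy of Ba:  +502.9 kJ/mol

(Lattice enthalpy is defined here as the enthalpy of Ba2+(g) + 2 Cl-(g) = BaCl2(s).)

U = -2047.7 kJ/mol

ΔHf° = 1·ΔHsub + 1·(ΣIE) + 1·D(Cl2) + 2·EA + U
-855.0 = 1·(+180.0) + 1·(+1468.1) + 1·(+242.6) + 2·(-349.0) + U
U = -855.0 − (+1192.7) = -2047.7 kJ/mol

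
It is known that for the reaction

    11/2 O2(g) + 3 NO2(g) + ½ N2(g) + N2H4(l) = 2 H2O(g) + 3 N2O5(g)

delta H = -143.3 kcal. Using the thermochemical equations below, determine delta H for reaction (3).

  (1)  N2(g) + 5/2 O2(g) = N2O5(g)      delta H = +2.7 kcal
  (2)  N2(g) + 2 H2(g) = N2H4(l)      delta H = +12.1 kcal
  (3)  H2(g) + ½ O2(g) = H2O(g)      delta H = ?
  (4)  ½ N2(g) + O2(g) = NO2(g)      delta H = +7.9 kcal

delta H = -57.8 kcal

(1) × 3 (scale by 3 for the 3 N2O5(g)): (3)·(+2.7) = +8.1 kcal
(2) reversed (reverse to put N2H4(l) on the reactant side): -12.1 kcal
(3) × 2 (scale by 2 for the 2 H2O(g)): contributes 2·x
(4) reversed and × 3 (NO2(g) must end up as a reactant; scale by 3 for the 3 NO2(g)): (-3)·(+7.9) = -23.7 kcal
-143.3 = (+8.1) + (-12.1) + (-23.7) + 2·x
x = (-143.3 − (-27.7)) / (2) = -57.8 kcal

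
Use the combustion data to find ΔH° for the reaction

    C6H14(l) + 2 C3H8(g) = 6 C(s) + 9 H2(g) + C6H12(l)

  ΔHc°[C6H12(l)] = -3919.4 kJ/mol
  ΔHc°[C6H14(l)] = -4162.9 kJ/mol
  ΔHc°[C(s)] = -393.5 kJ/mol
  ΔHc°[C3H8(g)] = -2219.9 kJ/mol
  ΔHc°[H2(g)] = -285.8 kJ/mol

ΔH° = 249.9 kJ/mol

Using ΔH = Σ nΔHc°(reactants) − Σ nΔHc°(products):
= [1·(-4162.9) + 2·(-2219.9)] − [6·(-393.5) + 9·(-285.8) + 1·(-3919.4)]
= 249.9 kJ/mol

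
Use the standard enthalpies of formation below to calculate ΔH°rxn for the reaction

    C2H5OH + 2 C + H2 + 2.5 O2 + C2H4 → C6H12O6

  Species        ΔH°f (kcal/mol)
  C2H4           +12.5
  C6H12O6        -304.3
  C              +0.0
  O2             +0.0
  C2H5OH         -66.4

ΔH°rxn = -250.4 kcal/mol

ΔH°rxn = Σ nΔHf°(products) − Σ nΔHf°(reactants).
Products: 1·(-304.3) = -304.3
Reactants: 1·(-66.4) + 2·(+0.0) + 1·(+0.0) + 5/2·(+0.0) + 1·(+12.5) = -53.9
ΔH°rxn = (-304.3) − (-53.9) = -250.4 kcal/mol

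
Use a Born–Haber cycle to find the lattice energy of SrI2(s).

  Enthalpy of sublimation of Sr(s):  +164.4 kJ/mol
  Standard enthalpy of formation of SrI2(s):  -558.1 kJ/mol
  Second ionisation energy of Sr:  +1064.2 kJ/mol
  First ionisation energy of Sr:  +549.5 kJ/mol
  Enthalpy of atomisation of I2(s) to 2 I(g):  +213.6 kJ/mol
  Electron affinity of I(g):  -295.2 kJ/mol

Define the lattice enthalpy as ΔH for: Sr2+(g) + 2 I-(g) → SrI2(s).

ΔHf° = 1·ΔHsub + 1·(ΣIE) + 1·D(I2) + 2·EA + U
-558.1 = 1·(+164.4) + 1·(+1613.7) + 1·(+213.6) + 2·(-295.2) + U
U = -558.1 − (+1401.3) = -1959.4 kJ/mol

U = -1959.4 kJ/mol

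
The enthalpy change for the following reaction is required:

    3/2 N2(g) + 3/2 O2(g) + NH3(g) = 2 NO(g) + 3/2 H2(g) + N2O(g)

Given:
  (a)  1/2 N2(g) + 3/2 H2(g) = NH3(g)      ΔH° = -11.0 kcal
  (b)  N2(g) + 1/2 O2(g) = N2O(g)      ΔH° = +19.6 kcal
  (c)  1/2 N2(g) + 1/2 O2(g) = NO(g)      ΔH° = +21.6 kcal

(a) reversed (NH3(g) must end up as a reactant): +11.0 kcal
(b) as written (N2O(g) already on the product side): +19.6 kcal
(c) × 2 (scale by 2 for the 2 NO(g)): (2)·(+21.6) = +43.2 kcal
By Hess's law, ΔH° = (+11.0) + (+19.6) + (+43.2) = 73.8 kcal

ΔH° = 73.8 kcal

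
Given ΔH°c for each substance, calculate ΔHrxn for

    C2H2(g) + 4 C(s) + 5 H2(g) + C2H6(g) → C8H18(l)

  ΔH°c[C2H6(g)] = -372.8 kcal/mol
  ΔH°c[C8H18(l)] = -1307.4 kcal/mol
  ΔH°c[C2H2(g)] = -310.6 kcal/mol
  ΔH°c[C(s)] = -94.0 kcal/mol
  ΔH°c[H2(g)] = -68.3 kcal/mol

Using ΔH = Σ nΔHc°(reactants) − Σ nΔHc°(products):
= [1·(-310.6) + 4·(-94.0) + 5·(-68.3) + 1·(-372.8)] − [1·(-1307.4)]
= -93.5 kcal/mol

ΔHrxn = -93.5 kcal/mol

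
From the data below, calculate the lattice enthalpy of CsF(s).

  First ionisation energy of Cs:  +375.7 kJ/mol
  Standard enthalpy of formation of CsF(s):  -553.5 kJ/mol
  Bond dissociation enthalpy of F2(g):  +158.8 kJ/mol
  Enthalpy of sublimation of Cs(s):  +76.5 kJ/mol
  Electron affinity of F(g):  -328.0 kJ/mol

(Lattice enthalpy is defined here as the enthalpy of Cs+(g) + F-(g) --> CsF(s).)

U = -757.1 kJ/mol

ΔHf° = 1·ΔHsub + 1·(ΣIE) + 1/2·D(F2) + 1·EA + U
-553.5 = 1·(+76.5) + 1·(+375.7) + 1/2·(+158.8) + 1·(-328.0) + U
U = -553.5 − (+203.6) = -757.1 kJ/mol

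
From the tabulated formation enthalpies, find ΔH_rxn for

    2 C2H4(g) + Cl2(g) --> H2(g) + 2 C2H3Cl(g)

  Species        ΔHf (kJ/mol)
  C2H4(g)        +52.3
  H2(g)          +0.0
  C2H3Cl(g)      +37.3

ΔH_rxn = -30.0 kJ/mol

Products: 1·(+0.0) + 2·(+37.3) = +74.6
Reactants: 2·(+52.3) + 1·(+0.0) = +104.6
ΔH_rxn = (+74.6) − (+104.6) = -30.0 kJ/mol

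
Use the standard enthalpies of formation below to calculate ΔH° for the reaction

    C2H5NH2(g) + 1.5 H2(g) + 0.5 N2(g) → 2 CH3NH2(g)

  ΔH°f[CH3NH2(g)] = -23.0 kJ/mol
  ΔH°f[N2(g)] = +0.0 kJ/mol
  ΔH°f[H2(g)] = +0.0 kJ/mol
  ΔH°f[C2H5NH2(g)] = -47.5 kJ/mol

Products: 2·(-23.0) = -46.0
Reactants: 1·(-47.5) + 3/2·(+0.0) + 1/2·(+0.0) = -47.5
ΔH° = (-46.0) − (-47.5) = 1.5 kJ/mol

ΔH° = 1.5 kJ/mol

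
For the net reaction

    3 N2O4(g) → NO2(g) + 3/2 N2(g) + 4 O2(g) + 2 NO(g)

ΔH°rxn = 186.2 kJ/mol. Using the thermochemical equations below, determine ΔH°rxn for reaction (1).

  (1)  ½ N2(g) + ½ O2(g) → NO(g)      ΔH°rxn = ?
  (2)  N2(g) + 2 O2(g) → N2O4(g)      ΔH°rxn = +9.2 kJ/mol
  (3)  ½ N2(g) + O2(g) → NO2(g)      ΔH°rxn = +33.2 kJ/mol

(1) × 2: contributes 2·x
(2) reversed and × 3: (-3)·(+9.2) = -27.6 kJ/mol
(3) as written: +33.2 kJ/mol
+186.2 = (-27.6) + (+33.2) + 2·x
x = (+186.2 − (+5.6)) / (2) = 90.3 kJ/mol

ΔH°rxn = 90.3 kJ/mol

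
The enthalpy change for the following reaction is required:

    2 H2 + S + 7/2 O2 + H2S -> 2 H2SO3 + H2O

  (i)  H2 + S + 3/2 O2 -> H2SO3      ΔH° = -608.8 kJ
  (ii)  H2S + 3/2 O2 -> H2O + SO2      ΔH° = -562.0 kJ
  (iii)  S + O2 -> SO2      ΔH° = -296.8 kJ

(i) × 2 (scale by 2 for the 2 H2SO3): (2)·(-608.8) = -1217.6 kJ
(ii) as written (H2S already on the reactant side): -562.0 kJ
(iii) reversed: +296.8 kJ
ΔH° = (-1217.6) + (-562.0) + (+296.8) = -1482.8 kJ

ΔH° = -1482.8 kJ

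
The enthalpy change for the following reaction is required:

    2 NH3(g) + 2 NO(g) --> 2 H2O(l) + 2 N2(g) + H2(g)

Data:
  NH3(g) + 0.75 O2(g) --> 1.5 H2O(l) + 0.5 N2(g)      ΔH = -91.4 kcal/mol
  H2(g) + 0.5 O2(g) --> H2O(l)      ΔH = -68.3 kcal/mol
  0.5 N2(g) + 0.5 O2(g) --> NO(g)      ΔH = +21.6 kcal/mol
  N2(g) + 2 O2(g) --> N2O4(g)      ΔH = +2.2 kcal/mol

equation 1 × 2 (×2 to match 2 NH3(g) in the target): (2)·(-91.4) = -182.8 kcal/mol
equation 2 reversed (reverse to put H2(g) on the product side): +68.3 kcal/mol
equation 3 reversed and × 2 (NO(g) must end up as a reactant; ×2 to match 2 NO(g) in the target): (-2)·(+21.6) = -43.2 kcal/mol
equation 4: not needed (N2O4(g) appears nowhere else).
ΔH = (2)·(-91.4) + (-1)·(-68.3) + (-2)·(+21.6) = -157.7 kcal/mol

ΔH = -157.7 kcal/mol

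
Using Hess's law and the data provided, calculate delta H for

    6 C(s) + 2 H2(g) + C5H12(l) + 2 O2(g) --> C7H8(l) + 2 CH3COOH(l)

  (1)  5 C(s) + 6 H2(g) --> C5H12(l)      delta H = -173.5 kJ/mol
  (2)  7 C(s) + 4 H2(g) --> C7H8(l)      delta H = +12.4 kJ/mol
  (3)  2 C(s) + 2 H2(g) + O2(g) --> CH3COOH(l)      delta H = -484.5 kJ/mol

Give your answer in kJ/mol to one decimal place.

delta H = -783.1 kJ/mol

(1) reversed (reverse to put C5H12(l) on the reactant side): +173.5 kJ/mol
(2) as written (C7H8(l) already on the product side): +12.4 kJ/mol
(3) × 2 (×2 to match 2 CH3COOH(l) in the target): (2)·(-484.5) = -969.0 kJ/mol
Combining the equations, delta H = (-1)·(-173.5) + (1)·(+12.4) + (2)·(-484.5) = -783.1 kJ/mol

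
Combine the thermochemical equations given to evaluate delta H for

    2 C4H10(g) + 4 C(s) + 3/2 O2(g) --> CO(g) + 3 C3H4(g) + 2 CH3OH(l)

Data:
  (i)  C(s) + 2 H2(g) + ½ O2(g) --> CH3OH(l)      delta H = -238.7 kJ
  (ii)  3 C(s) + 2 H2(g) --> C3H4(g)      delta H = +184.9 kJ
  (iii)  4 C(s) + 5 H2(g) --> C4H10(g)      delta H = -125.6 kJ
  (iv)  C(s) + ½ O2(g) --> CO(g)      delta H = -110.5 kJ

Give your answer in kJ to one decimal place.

(i) × 2 (×2 to match 2 CH3OH(l) in the target): (2)·(-238.7) = -477.4 kJ
(ii) × 3 (×3 to match 3 C3H4(g) in the target): (3)·(+184.9) = +554.7 kJ
(iii) reversed and × 2 (C4H10(g) must end up as a reactant; ×2 to match 2 C4H10(g) in the target): (-2)·(-125.6) = +251.2 kJ
(iv) as written (CO(g) already on the product side): -110.5 kJ
delta H = (2)·(-238.7) + (3)·(+184.9) + (-2)·(-125.6) + (1)·(-110.5) = 218.0 kJ

delta H = 218.0 kJ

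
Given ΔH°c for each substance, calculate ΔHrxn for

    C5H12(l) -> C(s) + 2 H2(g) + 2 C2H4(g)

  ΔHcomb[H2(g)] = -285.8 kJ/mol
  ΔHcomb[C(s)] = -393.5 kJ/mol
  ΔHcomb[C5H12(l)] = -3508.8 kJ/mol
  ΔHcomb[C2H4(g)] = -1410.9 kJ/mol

ΔHrxn = 278.1 kJ/mol

Using ΔH = Σ nΔHc°(reactants) − Σ nΔHc°(products):
= [1·(-3508.8)] − [1·(-393.5) + 2·(-285.8) + 2·(-1410.9)]
= 278.1 kJ/mol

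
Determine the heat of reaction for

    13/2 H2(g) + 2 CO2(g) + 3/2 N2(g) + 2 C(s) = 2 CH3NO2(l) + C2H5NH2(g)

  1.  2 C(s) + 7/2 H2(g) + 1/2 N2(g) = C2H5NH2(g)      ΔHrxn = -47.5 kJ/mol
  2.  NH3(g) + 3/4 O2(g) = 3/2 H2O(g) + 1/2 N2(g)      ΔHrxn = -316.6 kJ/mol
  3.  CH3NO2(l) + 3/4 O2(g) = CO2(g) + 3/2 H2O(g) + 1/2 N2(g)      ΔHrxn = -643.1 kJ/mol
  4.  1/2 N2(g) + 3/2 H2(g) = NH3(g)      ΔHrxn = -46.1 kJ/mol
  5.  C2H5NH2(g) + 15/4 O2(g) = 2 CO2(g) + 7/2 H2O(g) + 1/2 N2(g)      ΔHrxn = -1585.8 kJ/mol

eq. 1 as written: -47.5 kJ/mol
eq. 2 × 2: (2)·(-316.6) = -633.2 kJ/mol
eq. 3 reversed and × 2: (-2)·(-643.1) = +1286.2 kJ/mol
eq. 4 × 2: (2)·(-46.1) = -92.2 kJ/mol
eq. 5: not needed.
By Hess's law, ΔHrxn = (1)·(-47.5) + (2)·(-316.6) + (-2)·(-643.1) + (2)·(-46.1) = 513.3 kJ/mol

ΔHrxn = 513.3 kJ/mol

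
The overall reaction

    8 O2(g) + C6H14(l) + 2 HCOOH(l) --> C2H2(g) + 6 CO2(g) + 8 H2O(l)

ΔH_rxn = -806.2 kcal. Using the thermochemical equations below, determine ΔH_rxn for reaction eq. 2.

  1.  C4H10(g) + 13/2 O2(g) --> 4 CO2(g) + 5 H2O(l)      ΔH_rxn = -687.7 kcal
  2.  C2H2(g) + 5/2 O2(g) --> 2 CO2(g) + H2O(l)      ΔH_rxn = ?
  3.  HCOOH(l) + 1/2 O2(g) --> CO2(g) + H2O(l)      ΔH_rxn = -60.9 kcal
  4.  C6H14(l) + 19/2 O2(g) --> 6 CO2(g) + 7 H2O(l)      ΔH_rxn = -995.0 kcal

ΔH_rxn = -310.6 kcal

eq. 1: not needed (C4H10(g) appears nowhere else).
eq. 2 reversed (C2H2(g) must end up as a product): contributes −x
eq. 3 × 2 (×2 to match 2 HCOOH(l) in the target): (2)·(-60.9) = -121.8 kcal
eq. 4 as written (C6H14(l) already on the reactant side): -995.0 kcal
-806.2 = (-121.8) + (-995.0) − x
x = (-806.2 − (-1116.8)) / (-1) = -310.6 kcal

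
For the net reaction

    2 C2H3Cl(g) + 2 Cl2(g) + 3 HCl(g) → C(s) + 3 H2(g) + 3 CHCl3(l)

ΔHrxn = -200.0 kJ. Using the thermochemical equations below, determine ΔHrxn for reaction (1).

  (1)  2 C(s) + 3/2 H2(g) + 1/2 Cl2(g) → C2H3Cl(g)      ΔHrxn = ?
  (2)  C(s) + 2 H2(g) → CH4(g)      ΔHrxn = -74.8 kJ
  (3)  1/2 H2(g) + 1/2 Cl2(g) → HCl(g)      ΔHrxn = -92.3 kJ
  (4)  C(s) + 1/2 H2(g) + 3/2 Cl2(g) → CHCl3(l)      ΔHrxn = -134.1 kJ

(1) reversed and × 2 (reverse to put C2H3Cl(g) on the reactant side; scale by 2 for the 2 C2H3Cl(g)): contributes −2·x
(2): not needed (CH4(g) appears nowhere else).
(3) reversed and × 3 (HCl(g) must end up as a reactant; ×3 to match 3 HCl(g) in the target): (-3)·(-92.3) = +276.9 kJ
(4) × 3 (×3 to match 3 CHCl3(l) in the target): (3)·(-134.1) = -402.3 kJ
-200.0 = (+276.9) + (-402.3) − 2·x
x = (-200.0 − (-125.4)) / (-2) = 37.3 kJ

ΔHrxn = 37.3 kJ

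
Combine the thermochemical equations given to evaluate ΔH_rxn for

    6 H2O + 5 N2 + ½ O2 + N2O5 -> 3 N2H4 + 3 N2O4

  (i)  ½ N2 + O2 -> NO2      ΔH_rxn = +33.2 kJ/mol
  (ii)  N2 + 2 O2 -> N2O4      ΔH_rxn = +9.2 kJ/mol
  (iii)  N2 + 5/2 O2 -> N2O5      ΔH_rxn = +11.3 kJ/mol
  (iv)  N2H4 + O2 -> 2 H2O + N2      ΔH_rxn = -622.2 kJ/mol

(i): not needed (NO2 appears nowhere else).
(ii) × 3 (×3 to match 3 N2O4 in the target): (3)·(+9.2) = +27.6 kJ/mol
(iii) reversed (reverse to put N2O5 on the reactant side): -11.3 kJ/mol
(iv) reversed and × 3 (reverse to put N2H4 on the product side; scale by 3 for the 3 N2H4): (-3)·(-622.2) = +1866.6 kJ/mol
Summing the manipulated equations, ΔH_rxn = (3)·(+9.2) + (-1)·(+11.3) + (-3)·(-622.2) = 1882.9 kJ/mol

ΔH_rxn = 1882.9 kJ/mol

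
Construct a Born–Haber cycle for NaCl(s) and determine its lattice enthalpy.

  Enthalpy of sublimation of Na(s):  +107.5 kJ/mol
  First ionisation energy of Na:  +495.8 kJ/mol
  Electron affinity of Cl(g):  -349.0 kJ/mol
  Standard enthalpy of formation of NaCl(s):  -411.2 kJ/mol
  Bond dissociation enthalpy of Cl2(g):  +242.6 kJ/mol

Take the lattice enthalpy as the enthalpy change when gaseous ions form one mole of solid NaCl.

ΔHf° = 1·ΔHsub + 1·(ΣIE) + 1/2·D(Cl2) + 1·EA + U
-411.2 = 1·(+107.5) + 1·(+495.8) + 1/2·(+242.6) + 1·(-349.0) + U
U = -411.2 − (+375.6) = -786.8 kJ/mol

U = -786.8 kJ/mol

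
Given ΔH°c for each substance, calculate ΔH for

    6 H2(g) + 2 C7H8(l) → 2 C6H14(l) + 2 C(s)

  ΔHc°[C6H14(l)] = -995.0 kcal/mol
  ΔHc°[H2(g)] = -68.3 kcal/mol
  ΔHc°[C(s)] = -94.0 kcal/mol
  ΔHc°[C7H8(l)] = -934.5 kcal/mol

ΔH = -100.8 kcal/mol

Using ΔH = Σ nΔHc°(reactants) − Σ nΔHc°(products):
= [6·(-68.3) + 2·(-934.5)] − [2·(-995.0) + 2·(-94.0)]
= -100.8 kcal/mol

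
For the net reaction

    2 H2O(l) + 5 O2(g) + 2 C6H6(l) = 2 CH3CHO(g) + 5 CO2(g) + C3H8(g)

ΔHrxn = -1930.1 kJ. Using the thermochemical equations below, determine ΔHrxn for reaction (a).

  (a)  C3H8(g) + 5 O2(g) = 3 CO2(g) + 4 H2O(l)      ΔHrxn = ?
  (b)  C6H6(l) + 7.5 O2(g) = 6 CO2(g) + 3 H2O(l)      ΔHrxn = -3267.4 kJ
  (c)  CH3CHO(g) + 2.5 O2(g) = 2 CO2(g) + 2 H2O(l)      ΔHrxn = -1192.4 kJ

ΔHrxn = -2219.9 kJ

(a) reversed: contributes −x
(b) × 2: (2)·(-3267.4) = -6534.8 kJ
(c) reversed and × 2: (-2)·(-1192.4) = +2384.8 kJ
-1930.1 = (-6534.8) + (+2384.8) − x
x = (-1930.1 − (-4150.0)) / (-1) = -2219.9 kJ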